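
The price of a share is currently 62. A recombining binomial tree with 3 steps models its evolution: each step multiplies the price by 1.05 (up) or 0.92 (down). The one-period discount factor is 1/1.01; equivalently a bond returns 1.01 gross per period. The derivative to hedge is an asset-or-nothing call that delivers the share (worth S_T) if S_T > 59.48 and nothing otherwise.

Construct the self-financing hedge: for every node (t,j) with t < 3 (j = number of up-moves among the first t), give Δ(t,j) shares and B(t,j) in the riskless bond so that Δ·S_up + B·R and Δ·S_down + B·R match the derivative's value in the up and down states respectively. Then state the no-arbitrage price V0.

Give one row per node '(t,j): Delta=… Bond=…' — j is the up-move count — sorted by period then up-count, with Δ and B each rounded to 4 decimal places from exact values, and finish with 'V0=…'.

Risk-neutral probability p* = (R−d)/(u−d) = (1.01−0.92)/(1.05−0.92) = 0.6923.
Payoff layer (t=3): V(3,0)=0.0000, V(3,1)=0.0000, V(3,2)=62.8866, V(3,3)=71.7728
  t=2,j=0: stock 52.4768 → up 55.1006 (V=0.0000), down 48.2787 (V=0.0000). Price 0.0000; hedge Δ=0.0000, bond B=0.0000.
  t=2,j=1: stock 59.8920 → up 62.8866 (V=62.8866), down 55.1006 (V=0.0000). Price 43.1058; hedge Δ=8.0769, bond B=-440.6373.
  t=2,j=2: stock 68.3550 → up 71.7728 (V=71.7728), down 62.8866 (V=62.8866). Price 68.3550; hedge Δ=1.0000, bond B=0.0000.
  t=1,j=0: stock 57.0400 → up 59.8920 (V=43.1058), down 52.4768 (V=0.0000). Price 29.5470; hedge Δ=5.8132, bond B=-302.0362.
  t=1,j=1: stock 65.1000 → up 68.3550 (V=68.3550), down 59.8920 (V=43.1058). Price 59.9862; hedge Δ=2.9835, bond B=-134.2383.
  t=0,j=0: stock 62.0000 → up 65.1000 (V=59.9862), down 57.0400 (V=29.5470). Price 50.1191; hedge Δ=3.7766, bond B=-184.0282.
Self-financing check: at every node Δ·S+B equals the discounted successor values.

(0,0): Delta=3.7766 Bond=-184.0282
(1,0): Delta=5.8132 Bond=-302.0362
(1,1): Delta=2.9835 Bond=-134.2383
(2,0): Delta=0.0000 Bond=0.0000
(2,1): Delta=8.0769 Bond=-440.6373
(2,2): Delta=1.0000 Bond=0.0000
V0=50.1191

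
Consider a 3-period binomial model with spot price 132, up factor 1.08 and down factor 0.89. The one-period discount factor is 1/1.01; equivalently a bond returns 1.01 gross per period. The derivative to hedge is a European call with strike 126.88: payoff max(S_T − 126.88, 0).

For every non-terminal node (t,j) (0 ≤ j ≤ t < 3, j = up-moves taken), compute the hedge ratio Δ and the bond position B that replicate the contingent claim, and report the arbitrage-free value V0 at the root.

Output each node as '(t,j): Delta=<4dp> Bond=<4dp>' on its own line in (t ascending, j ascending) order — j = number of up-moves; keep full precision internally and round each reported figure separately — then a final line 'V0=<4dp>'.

Since d<R<u, set p* = (R−d)/(u−d) = 0.6316; price each node as the discounted p*-expectation of its children.
Terminal payoffs: V(3,0)=0.0000, V(3,1)=0.0000, V(3,2)=10.1487, V(3,3)=39.4020
  t=2,j=0: stock 104.5572 → up 112.9218 (V=0.0000), down 93.0559 (V=0.0000). Price 0.0000; hedge Δ=0.0000, bond B=0.0000.
  t=2,j=1: stock 126.8784 → up 137.0287 (V=10.1487), down 112.9218 (V=0.0000). Price 6.3462; hedge Δ=0.4210, bond B=-47.0678.
  t=2,j=2: stock 153.9648 → up 166.2820 (V=39.4020), down 137.0287 (V=10.1487). Price 28.3410; hedge Δ=1.0000, bond B=-125.6238.
  t=1,j=0: stock 117.4800 → up 126.8784 (V=6.3462), down 104.5572 (V=0.0000). Price 3.9685; hedge Δ=0.2843, bond B=-29.4327.
  t=1,j=1: stock 142.5600 → up 153.9648 (V=28.3410), down 126.8784 (V=6.3462). Price 20.0373; hedge Δ=0.8120, bond B=-95.7249.
  t=0,j=0: stock 132.0000 → up 142.5600 (V=20.0373), down 117.4800 (V=3.9685). Price 13.9774; hedge Δ=0.6407, bond B=-70.5955.
Each (Δ,B) replicates both successor values, so the strategy is self-financing and V0 is arbitrage-free.

(0,0): Delta=0.6407 Bond=-70.5955
(1,0): Delta=0.2843 Bond=-29.4327
(1,1): Delta=0.8120 Bond=-95.7249
(2,0): Delta=0.0000 Bond=0.0000
(2,1): Delta=0.4210 Bond=-47.0678
(2,2): Delta=1.0000 Bond=-125.6238
V0=13.9774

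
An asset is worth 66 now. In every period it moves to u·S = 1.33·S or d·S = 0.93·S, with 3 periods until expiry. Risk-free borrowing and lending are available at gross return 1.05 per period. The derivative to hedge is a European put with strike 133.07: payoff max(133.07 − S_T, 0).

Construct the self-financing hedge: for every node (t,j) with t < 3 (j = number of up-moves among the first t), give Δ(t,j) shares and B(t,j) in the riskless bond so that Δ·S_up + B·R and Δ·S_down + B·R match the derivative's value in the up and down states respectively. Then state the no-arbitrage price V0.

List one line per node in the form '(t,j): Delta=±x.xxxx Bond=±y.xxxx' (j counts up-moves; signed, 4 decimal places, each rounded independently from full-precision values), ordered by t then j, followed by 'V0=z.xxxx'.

(0,0): Delta=-0.9313 Bond=110.9373
(1,0): Delta=-1.0000 Bond=120.6984
(1,1): Delta=-0.8193 Bond=106.6510
(2,0): Delta=-1.0000 Bond=126.7333
(2,1): Delta=-1.0000 Bond=126.7333
(2,2): Delta=-0.5245 Bond=77.5672
V0=49.4687

Under the risk-neutral measure, an up-move has probability p* = (R−d)/(u−d) = 0.3000 and values discount at R = 1.05.
Terminal payoffs: V(3,0)=79.9824, V(3,1)=57.1491, V(3,2)=24.4949, V(3,3)=0.0000
Node (2,0) S=57.0834: V=(p*·57.1491+(1−p*)·79.9824)/1.05=69.6499; Δ=(57.1491−79.9824)/(75.9209−53.0876)=-1.0000; B=V−Δ·S=126.7333
Node (2,1) S=81.6354: V=(p*·24.4949+(1−p*)·57.1491)/1.05=45.0979; Δ=(24.4949−57.1491)/(108.5751−75.9209)=-1.0000; B=V−Δ·S=126.7333
Node (2,2) S=116.7474: V=(p*·0.0000+(1−p*)·24.4949)/1.05=16.3299; Δ=(0.0000−24.4949)/(155.2740−108.5751)=-0.5245; B=V−Δ·S=77.5672
Node (1,0) S=61.3800: V=(p*·45.0979+(1−p*)·69.6499)/1.05=59.3184; Δ=(45.0979−69.6499)/(81.6354−57.0834)=-1.0000; B=V−Δ·S=120.6984
Node (1,1) S=87.7800: V=(p*·16.3299+(1−p*)·45.0979)/1.05=34.7310; Δ=(16.3299−45.0979)/(116.7474−81.6354)=-0.8193; B=V−Δ·S=106.6510
Node (0,0) S=66.0000: V=(p*·34.7310+(1−p*)·59.3184)/1.05=49.4687; Δ=(34.7310−59.3184)/(87.7800−61.3800)=-0.9313; B=V−Δ·S=110.9373
Each (Δ,B) replicates both successor values, so the strategy is self-financing and V0 is arbitrage-free.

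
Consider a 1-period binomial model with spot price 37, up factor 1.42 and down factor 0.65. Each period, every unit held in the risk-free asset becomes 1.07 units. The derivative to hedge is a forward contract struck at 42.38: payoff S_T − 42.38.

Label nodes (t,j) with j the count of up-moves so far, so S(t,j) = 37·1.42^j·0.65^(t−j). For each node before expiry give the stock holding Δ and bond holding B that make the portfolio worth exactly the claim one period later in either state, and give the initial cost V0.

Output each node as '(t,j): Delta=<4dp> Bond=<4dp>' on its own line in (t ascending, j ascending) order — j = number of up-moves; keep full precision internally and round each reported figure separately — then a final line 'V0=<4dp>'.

(0,0): Delta=1.0000 Bond=-39.6075
V0=-2.6075

The replicating-portfolio and risk-neutral prices coincide; use p* = (1.07−0.65)/(1.42−0.65) = 0.5455 for the latter.
Terminal payoffs: V(1,0)=-18.3300, V(1,1)=10.1600
(0,0): S=37.0000. Δ = (V_up−V_dn)/(S_up−S_dn) = (10.1600−-18.3300)/(52.5400−24.0500) = 1.0000. V = [p*·10.1600 + (1−p*)·-18.3300]/1.07 = -2.6075. B = V − Δ·S = -39.6075.
Check: Δ(0,0)·S0 + B(0,0) = -2.6075 = V0.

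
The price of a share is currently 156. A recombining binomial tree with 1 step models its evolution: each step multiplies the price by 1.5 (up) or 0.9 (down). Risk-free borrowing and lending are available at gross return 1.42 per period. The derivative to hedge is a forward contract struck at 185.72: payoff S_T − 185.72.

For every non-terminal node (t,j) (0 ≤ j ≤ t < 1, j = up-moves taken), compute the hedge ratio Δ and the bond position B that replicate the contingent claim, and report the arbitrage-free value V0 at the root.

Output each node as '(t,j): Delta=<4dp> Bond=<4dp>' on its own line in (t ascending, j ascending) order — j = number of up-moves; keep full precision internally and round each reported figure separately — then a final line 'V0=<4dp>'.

Risk-neutral probability p* = (R−d)/(u−d) = (1.42−0.9)/(1.5−0.9) = 0.8667.
Terminal values V(1,·): V(1,0)=-45.3200, V(1,1)=48.2800
  t=0,j=0: stock 156.0000 → up 234.0000 (V=48.2800), down 140.4000 (V=-45.3200). Price 25.2113; hedge Δ=1.0000, bond B=-130.7887.
Root portfolio cost Δ·156+B reproduces V0=25.2113.

(0,0): Delta=1.0000 Bond=-130.7887
V0=25.2113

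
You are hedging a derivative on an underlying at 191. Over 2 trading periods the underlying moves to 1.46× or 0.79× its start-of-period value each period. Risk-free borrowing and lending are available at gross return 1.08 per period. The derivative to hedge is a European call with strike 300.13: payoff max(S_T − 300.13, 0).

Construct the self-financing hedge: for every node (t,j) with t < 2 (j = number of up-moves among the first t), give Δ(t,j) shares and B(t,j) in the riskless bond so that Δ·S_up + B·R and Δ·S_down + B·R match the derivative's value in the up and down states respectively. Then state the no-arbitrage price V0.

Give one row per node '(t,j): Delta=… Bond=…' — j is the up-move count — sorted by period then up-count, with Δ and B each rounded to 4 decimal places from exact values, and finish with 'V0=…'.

(0,0): Delta=0.3351 Bond=-46.8203
(1,0): Delta=0.0000 Bond=0.0000
(1,1): Delta=0.5727 Bond=-116.8248
V0=17.1872

The replicating-portfolio and risk-neutral prices coincide; use p* = (1.08−0.79)/(1.46−0.79) = 0.4328 for the latter.
At expiry t=2: V(2,0)=0.0000, V(2,1)=0.0000, V(2,2)=107.0056
  t=1,j=0: stock 150.8900 → up 220.2994 (V=0.0000), down 119.2031 (V=0.0000). Price 0.0000; hedge Δ=0.0000, bond B=0.0000.
  t=1,j=1: stock 278.8600 → up 407.1356 (V=107.0056), down 220.2994 (V=0.0000). Price 42.8851; hedge Δ=0.5727, bond B=-116.8248.
  t=0,j=0: stock 191.0000 → up 278.8600 (V=42.8851), down 150.8900 (V=0.0000). Price 17.1872; hedge Δ=0.3351, bond B=-46.8203.
The time-0 hedge costs 17.1872, which is the no-arbitrage price.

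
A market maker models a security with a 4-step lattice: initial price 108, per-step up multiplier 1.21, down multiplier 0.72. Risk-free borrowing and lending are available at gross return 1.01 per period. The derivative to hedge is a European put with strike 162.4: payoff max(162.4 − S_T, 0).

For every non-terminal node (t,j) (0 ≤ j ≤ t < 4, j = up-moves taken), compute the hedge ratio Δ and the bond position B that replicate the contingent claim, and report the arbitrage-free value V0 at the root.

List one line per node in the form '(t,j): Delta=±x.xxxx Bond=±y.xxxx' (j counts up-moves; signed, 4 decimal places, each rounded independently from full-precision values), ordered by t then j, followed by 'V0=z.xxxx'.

(0,0): Delta=-0.7372 Bond=135.8338
(1,0): Delta=-1.0000 Bond=157.6238
(1,1): Delta=-0.6294 Bond=123.1014
(2,0): Delta=-1.0000 Bond=159.2001
(2,1): Delta=-1.0000 Bond=159.2001
(2,2): Delta=-0.4773 Bond=100.2857
(3,0): Delta=-1.0000 Bond=160.7921
(3,1): Delta=-1.0000 Bond=160.7921
(3,2): Delta=-1.0000 Bond=160.7921
(3,3): Delta=-0.2629 Bond=60.2516
V0=56.2112

Since d<R<u, set p* = (R−d)/(u−d) = 0.5918; price each node as the discounted p*-expectation of its children.
Terminal payoffs: V(4,0)=133.3762, V(4,1)=113.6240, V(4,2)=80.4291, V(4,3)=24.6434, V(4,4)=0.0000
(3,0): S=40.3108. Δ = (V_up−V_dn)/(S_up−S_dn) = (113.6240−133.3762)/(48.7760−29.0238) = -1.0000. V = [p*·113.6240 + (1−p*)·133.3762]/1.01 = 120.4813. B = V − Δ·S = 160.7921.
(3,1): S=67.7445. Δ = (V_up−V_dn)/(S_up−S_dn) = (80.4291−113.6240)/(81.9709−48.7760) = -1.0000. V = [p*·80.4291 + (1−p*)·113.6240]/1.01 = 93.0476. B = V − Δ·S = 160.7921.
(3,2): S=113.8484. Δ = (V_up−V_dn)/(S_up−S_dn) = (24.6434−80.4291)/(137.7566−81.9709) = -1.0000. V = [p*·24.6434 + (1−p*)·80.4291]/1.01 = 46.9437. B = V − Δ·S = 160.7921.
(3,3): S=191.3286. Δ = (V_up−V_dn)/(S_up−S_dn) = (0.0000−24.6434)/(231.5076−137.7566) = -0.2629. V = [p*·0.0000 + (1−p*)·24.6434]/1.01 = 9.9589. B = V − Δ·S = 60.2516.
(2,0): S=55.9872. Δ = (V_up−V_dn)/(S_up−S_dn) = (93.0476−120.4813)/(67.7445−40.3108) = -1.0000. V = [p*·93.0476 + (1−p*)·120.4813]/1.01 = 103.2129. B = V − Δ·S = 159.2001.
(2,1): S=94.0896. Δ = (V_up−V_dn)/(S_up−S_dn) = (46.9437−93.0476)/(113.8484−67.7445) = -1.0000. V = [p*·46.9437 + (1−p*)·93.0476]/1.01 = 65.1105. B = V − Δ·S = 159.2001.
(2,2): S=158.1228. Δ = (V_up−V_dn)/(S_up−S_dn) = (9.9589−46.9437)/(191.3286−113.8484) = -0.4773. V = [p*·9.9589 + (1−p*)·46.9437]/1.01 = 24.8067. B = V − Δ·S = 100.2857.
(1,0): S=77.7600. Δ = (V_up−V_dn)/(S_up−S_dn) = (65.1105−103.2129)/(94.0896−55.9872) = -1.0000. V = [p*·65.1105 + (1−p*)·103.2129]/1.01 = 79.8638. B = V − Δ·S = 157.6238.
(1,1): S=130.6800. Δ = (V_up−V_dn)/(S_up−S_dn) = (24.8067−65.1105)/(158.1228−94.0896) = -0.6294. V = [p*·24.8067 + (1−p*)·65.1105]/1.01 = 40.8487. B = V − Δ·S = 123.1014.
(0,0): S=108.0000. Δ = (V_up−V_dn)/(S_up−S_dn) = (40.8487−79.8638)/(130.6800−77.7600) = -0.7372. V = [p*·40.8487 + (1−p*)·79.8638]/1.01 = 56.2112. B = V − Δ·S = 135.8338.
The time-0 hedge costs 56.2112, which is the no-arbitrage price.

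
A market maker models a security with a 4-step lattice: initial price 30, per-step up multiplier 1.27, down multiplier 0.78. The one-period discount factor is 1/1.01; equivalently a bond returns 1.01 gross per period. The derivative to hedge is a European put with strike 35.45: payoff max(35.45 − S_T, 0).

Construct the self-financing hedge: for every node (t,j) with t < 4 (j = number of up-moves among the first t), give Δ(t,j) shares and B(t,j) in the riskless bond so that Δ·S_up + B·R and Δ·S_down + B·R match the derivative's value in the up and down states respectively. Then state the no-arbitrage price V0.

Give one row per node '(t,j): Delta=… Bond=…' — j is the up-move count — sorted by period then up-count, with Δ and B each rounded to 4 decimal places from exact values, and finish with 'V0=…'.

(0,0): Delta=-0.5053 Bond=23.8469
(1,0): Delta=-0.7649 Bond=30.1584
(1,1): Delta=-0.3252 Bond=17.2202
(2,0): Delta=-1.0000 Bond=34.7515
(2,1): Delta=-0.6016 Bond=25.6087
(2,2): Delta=-0.1332 Bond=8.1043
(3,0): Delta=-1.0000 Bond=35.0990
(3,1): Delta=-1.0000 Bond=35.0990
(3,2): Delta=-0.3251 Bond=15.4262
(3,3): Delta=0.0000 Bond=0.0000
V0=8.6866

No-arbitrage ⇒ martingale measure with p* = (R−d)/(u−d) = 0.4694.
Terminal payoffs: V(4,0)=24.3455, V(4,1)=17.3696, V(4,2)=6.0113, V(4,3)=0.0000, V(4,4)=0.0000
Node (3,0) S=14.2366: V=(p*·17.3696+(1−p*)·24.3455)/1.01=20.8624; Δ=(17.3696−24.3455)/(18.0804−11.1045)=-1.0000; B=V−Δ·S=35.0990
Node (3,1) S=23.1800: V=(p*·6.0113+(1−p*)·17.3696)/1.01=11.9190; Δ=(6.0113−17.3696)/(29.4387−18.0804)=-1.0000; B=V−Δ·S=35.0990
Node (3,2) S=37.7419: V=(p*·0.0000+(1−p*)·6.0113)/1.01=3.1581; Δ=(0.0000−6.0113)/(47.9322−29.4387)=-0.3251; B=V−Δ·S=15.4262
Node (3,3) S=61.4515: V=(p*·0.0000+(1−p*)·0.0000)/1.01=0.0000; Δ=(0.0000−0.0000)/(78.0434−47.9322)=0.0000; B=V−Δ·S=0.0000
Node (2,0) S=18.2520: V=(p*·11.9190+(1−p*)·20.8624)/1.01=16.4995; Δ=(11.9190−20.8624)/(23.1800−14.2366)=-1.0000; B=V−Δ·S=34.7515
Node (2,1) S=29.7180: V=(p*·3.1581+(1−p*)·11.9190)/1.01=7.7294; Δ=(3.1581−11.9190)/(37.7419−23.1800)=-0.6016; B=V−Δ·S=25.6087
Node (2,2) S=48.3870: V=(p*·0.0000+(1−p*)·3.1581)/1.01=1.6591; Δ=(0.0000−3.1581)/(61.4515−37.7419)=-0.1332; B=V−Δ·S=8.1043
Node (1,0) S=23.4000: V=(p*·7.7294+(1−p*)·16.4995)/1.01=12.2603; Δ=(7.7294−16.4995)/(29.7180−18.2520)=-0.7649; B=V−Δ·S=30.1584
Node (1,1) S=38.1000: V=(p*·1.6591+(1−p*)·7.7294)/1.01=4.8318; Δ=(1.6591−7.7294)/(48.3870−29.7180)=-0.3252; B=V−Δ·S=17.2202
Node (0,0) S=30.0000: V=(p*·4.8318+(1−p*)·12.2603)/1.01=8.6866; Δ=(4.8318−12.2603)/(38.1000−23.4000)=-0.5053; B=V−Δ·S=23.8469
Self-financing check: at every node Δ·S+B equals the discounted successor values.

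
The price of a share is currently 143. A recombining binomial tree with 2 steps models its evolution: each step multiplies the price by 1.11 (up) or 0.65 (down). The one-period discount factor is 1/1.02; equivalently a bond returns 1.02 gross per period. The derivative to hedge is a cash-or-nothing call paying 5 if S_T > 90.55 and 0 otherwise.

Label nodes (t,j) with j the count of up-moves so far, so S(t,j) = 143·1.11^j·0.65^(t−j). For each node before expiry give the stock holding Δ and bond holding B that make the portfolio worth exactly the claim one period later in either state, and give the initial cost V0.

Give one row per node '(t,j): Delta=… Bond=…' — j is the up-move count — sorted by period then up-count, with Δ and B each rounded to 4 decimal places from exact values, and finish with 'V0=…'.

Risk-neutral probability p* = (R−d)/(u−d) = (1.02−0.65)/(1.11−0.65) = 0.8043.
At expiry t=2: V(2,0)=0.0000, V(2,1)=5.0000, V(2,2)=5.0000
Node (1,0) S=92.9500: V=(p*·5.0000+(1−p*)·0.0000)/1.02=3.9429; Δ=(5.0000−0.0000)/(103.1745−60.4175)=0.1169; B=V−Δ·S=-6.9267
Node (1,1) S=158.7300: V=(p*·5.0000+(1−p*)·5.0000)/1.02=4.9020; Δ=(5.0000−5.0000)/(176.1903−103.1745)=0.0000; B=V−Δ·S=4.9020
Node (0,0) S=143.0000: V=(p*·4.9020+(1−p*)·3.9429)/1.02=4.6219; Δ=(4.9020−3.9429)/(158.7300−92.9500)=0.0146; B=V−Δ·S=2.5369
The time-0 hedge costs 4.6219, which is the no-arbitrage price.

(0,0): Delta=0.0146 Bond=2.5369
(1,0): Delta=0.1169 Bond=-6.9267
(1,1): Delta=0.0000 Bond=4.9020
V0=4.6219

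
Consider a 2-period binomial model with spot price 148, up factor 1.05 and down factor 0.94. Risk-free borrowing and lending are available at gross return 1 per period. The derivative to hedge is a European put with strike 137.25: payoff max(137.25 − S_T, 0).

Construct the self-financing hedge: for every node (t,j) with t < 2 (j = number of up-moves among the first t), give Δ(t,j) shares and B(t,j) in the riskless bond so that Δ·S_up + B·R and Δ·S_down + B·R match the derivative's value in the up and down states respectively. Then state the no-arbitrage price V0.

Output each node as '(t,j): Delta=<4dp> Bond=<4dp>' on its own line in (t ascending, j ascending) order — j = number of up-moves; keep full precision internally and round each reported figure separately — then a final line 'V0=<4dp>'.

(0,0): Delta=-0.1808 Bond=28.1036
(1,0): Delta=-0.4233 Bond=61.8278
(1,1): Delta=0.0000 Bond=0.0000
V0=1.3383

The replicating-portfolio and risk-neutral prices coincide; use p* = (1−0.94)/(1.05−0.94) = 0.5455 for the latter.
Terminal payoffs: V(2,0)=6.4772, V(2,1)=0.0000, V(2,2)=0.0000
  t=1,j=0: stock 139.1200 → up 146.0760 (V=0.0000), down 130.7728 (V=6.4772). Price 2.9442; hedge Δ=-0.4233, bond B=61.8278.
  t=1,j=1: stock 155.4000 → up 163.1700 (V=0.0000), down 146.0760 (V=0.0000). Price 0.0000; hedge Δ=0.0000, bond B=0.0000.
  t=0,j=0: stock 148.0000 → up 155.4000 (V=0.0000), down 139.1200 (V=2.9442). Price 1.3383; hedge Δ=-0.1808, bond B=28.1036.
Self-financing check: at every node Δ·S+B equals the discounted successor values.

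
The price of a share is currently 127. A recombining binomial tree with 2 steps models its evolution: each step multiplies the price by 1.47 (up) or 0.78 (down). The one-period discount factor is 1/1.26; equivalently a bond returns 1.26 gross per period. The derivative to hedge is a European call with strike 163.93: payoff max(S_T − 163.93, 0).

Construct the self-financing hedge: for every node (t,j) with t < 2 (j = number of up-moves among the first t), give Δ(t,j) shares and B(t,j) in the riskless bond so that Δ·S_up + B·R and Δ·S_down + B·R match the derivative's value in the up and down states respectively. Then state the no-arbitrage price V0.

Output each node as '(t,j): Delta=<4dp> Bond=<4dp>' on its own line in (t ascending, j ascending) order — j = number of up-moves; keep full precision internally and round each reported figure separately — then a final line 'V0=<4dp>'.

(0,0): Delta=0.6962 Bond=-54.7363
(1,0): Delta=0.0000 Bond=0.0000
(1,1): Delta=0.8578 Bond=-99.1412
V0=33.6839

Under the risk-neutral measure, an up-move has probability p* = (R−d)/(u−d) = 0.6957 and values discount at R = 1.26.
Payoff layer (t=2): V(2,0)=0.0000, V(2,1)=0.0000, V(2,2)=110.5043
  t=1,j=0: stock 99.0600 → up 145.6182 (V=0.0000), down 77.2668 (V=0.0000). Price 0.0000; hedge Δ=0.0000, bond B=0.0000.
  t=1,j=1: stock 186.6900 → up 274.4343 (V=110.5043), down 145.6182 (V=0.0000). Price 61.0100; hedge Δ=0.8578, bond B=-99.1412.
  t=0,j=0: stock 127.0000 → up 186.6900 (V=61.0100), down 99.0600 (V=0.0000). Price 33.6839; hedge Δ=0.6962, bond B=-54.7363.
Self-financing check: at every node Δ·S+B equals the discounted successor values.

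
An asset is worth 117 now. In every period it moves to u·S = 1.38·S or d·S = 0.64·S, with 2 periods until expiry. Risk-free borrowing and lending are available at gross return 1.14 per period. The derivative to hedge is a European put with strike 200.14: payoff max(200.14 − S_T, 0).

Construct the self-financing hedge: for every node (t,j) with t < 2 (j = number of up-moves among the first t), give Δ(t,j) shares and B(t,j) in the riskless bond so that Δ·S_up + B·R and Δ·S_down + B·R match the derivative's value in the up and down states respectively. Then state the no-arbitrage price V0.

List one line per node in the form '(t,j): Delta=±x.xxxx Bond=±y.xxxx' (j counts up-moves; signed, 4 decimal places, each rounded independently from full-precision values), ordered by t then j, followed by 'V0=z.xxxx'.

(0,0): Delta=-0.8448 Bond=143.8055
(1,0): Delta=-1.0000 Bond=175.5614
(1,1): Delta=-0.8102 Bond=158.3591
V0=44.9667

Under the risk-neutral measure, an up-move has probability p* = (R−d)/(u−d) = 0.6757 and values discount at R = 1.14.
Terminal payoffs: V(2,0)=152.2168, V(2,1)=96.8056, V(2,2)=0.0000
(1,0): S=74.8800. Δ = (V_up−V_dn)/(S_up−S_dn) = (96.8056−152.2168)/(103.3344−47.9232) = -1.0000. V = [p*·96.8056 + (1−p*)·152.2168]/1.14 = 100.6814. B = V − Δ·S = 175.5614.
(1,1): S=161.4600. Δ = (V_up−V_dn)/(S_up−S_dn) = (0.0000−96.8056)/(222.8148−103.3344) = -0.8102. V = [p*·0.0000 + (1−p*)·96.8056]/1.14 = 27.5407. B = V − Δ·S = 158.3591.
(0,0): S=117.0000. Δ = (V_up−V_dn)/(S_up−S_dn) = (27.5407−100.6814)/(161.4600−74.8800) = -0.8448. V = [p*·27.5407 + (1−p*)·100.6814]/1.14 = 44.9667. B = V − Δ·S = 143.8055.
The time-0 hedge costs 44.9667, which is the no-arbitrage price.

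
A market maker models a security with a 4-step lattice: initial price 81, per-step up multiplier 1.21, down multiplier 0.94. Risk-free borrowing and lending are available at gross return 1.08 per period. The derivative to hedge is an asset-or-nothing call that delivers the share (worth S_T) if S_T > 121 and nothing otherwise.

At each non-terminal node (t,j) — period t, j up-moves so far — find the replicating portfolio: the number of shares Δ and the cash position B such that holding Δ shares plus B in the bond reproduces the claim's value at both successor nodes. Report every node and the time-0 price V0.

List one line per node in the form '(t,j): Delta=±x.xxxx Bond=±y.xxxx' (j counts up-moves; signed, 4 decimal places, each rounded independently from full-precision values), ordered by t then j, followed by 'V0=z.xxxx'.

No-arbitrage ⇒ martingale measure with p* = (R−d)/(u−d) = 0.5185.
At expiry t=4: V(4,0)=0.0000, V(4,1)=0.0000, V(4,2)=0.0000, V(4,3)=134.8867, V(4,4)=173.6307
  t=3,j=0: stock 67.2773 → up 81.4055 (V=0.0000), down 63.2407 (V=0.0000). Price 0.0000; hedge Δ=0.0000, bond B=0.0000.
  t=3,j=1: stock 86.6016 → up 104.7880 (V=0.0000), down 81.4055 (V=0.0000). Price 0.0000; hedge Δ=0.0000, bond B=0.0000.
  t=3,j=2: stock 111.4766 → up 134.8867 (V=134.8867), down 104.7880 (V=0.0000). Price 64.7604; hedge Δ=4.4815, bond B=-434.8198.
  t=3,j=3: stock 143.4964 → up 173.6307 (V=173.6307), down 134.8867 (V=134.8867). Price 143.4964; hedge Δ=1.0000, bond B=0.0000.
  t=2,j=0: stock 71.5716 → up 86.6016 (V=0.0000), down 67.2773 (V=0.0000). Price 0.0000; hedge Δ=0.0000, bond B=0.0000.
  t=2,j=1: stock 92.1294 → up 111.4766 (V=64.7604), down 86.6016 (V=0.0000). Price 31.0921; hedge Δ=2.6034, bond B=-208.7612.
  t=2,j=2: stock 118.5921 → up 143.4964 (V=143.4964), down 111.4766 (V=64.7604). Price 97.7653; hedge Δ=2.4590, bond B=-193.8497.
  t=1,j=0: stock 76.1400 → up 92.1294 (V=31.0921), down 71.5716 (V=0.0000). Price 14.9276; hedge Δ=1.5124, bond B=-100.2283.
  t=1,j=1: stock 98.0100 → up 118.5921 (V=97.7653), down 92.1294 (V=31.0921). Price 60.7994; hedge Δ=2.5195, bond B=-186.1383.
  t=0,j=0: stock 81.0000 → up 98.0100 (V=60.7994), down 76.1400 (V=14.9276). Price 35.8454; hedge Δ=2.0975, bond B=-134.0502.
Check: Δ(0,0)·S0 + B(0,0) = 35.8454 = V0.

(0,0): Delta=2.0975 Bond=-134.0502
(1,0): Delta=1.5124 Bond=-100.2283
(1,1): Delta=2.5195 Bond=-186.1383
(2,0): Delta=0.0000 Bond=0.0000
(2,1): Delta=2.6034 Bond=-208.7612
(2,2): Delta=2.4590 Bond=-193.8497
(3,0): Delta=0.0000 Bond=0.0000
(3,1): Delta=0.0000 Bond=0.0000
(3,2): Delta=4.4815 Bond=-434.8198
(3,3): Delta=1.0000 Bond=0.0000
V0=35.8454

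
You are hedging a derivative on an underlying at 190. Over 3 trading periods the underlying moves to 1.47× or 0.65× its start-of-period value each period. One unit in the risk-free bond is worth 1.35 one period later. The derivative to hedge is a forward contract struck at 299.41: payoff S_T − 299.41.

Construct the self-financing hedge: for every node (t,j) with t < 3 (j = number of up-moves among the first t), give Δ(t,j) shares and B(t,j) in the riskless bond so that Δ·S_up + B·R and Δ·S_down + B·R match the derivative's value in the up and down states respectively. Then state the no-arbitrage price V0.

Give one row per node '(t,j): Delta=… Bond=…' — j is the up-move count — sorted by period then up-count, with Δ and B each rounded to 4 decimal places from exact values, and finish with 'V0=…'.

(0,0): Delta=1.0000 Bond=-121.6928
(1,0): Delta=1.0000 Bond=-164.2853
(1,1): Delta=1.0000 Bond=-164.2853
(2,0): Delta=1.0000 Bond=-221.7852
(2,1): Delta=1.0000 Bond=-221.7852
(2,2): Delta=1.0000 Bond=-221.7852
V0=68.3072

The replicating-portfolio and risk-neutral prices coincide; use p* = (1.35−0.65)/(1.47−0.65) = 0.8537 for the latter.
At expiry t=3: V(3,0)=-247.2313, V(3,1)=-181.4058, V(3,2)=-32.5389, V(3,3)=304.1294
(2,0): S=80.2750. Δ = (V_up−V_dn)/(S_up−S_dn) = (-181.4058−-247.2313)/(118.0043−52.1788) = 1.0000. V = [p*·-181.4058 + (1−p*)·-247.2313]/1.35 = -141.5102. B = V − Δ·S = -221.7852.
(2,1): S=181.5450. Δ = (V_up−V_dn)/(S_up−S_dn) = (-32.5389−-181.4058)/(266.8712−118.0043) = 1.0000. V = [p*·-32.5389 + (1−p*)·-181.4058]/1.35 = -40.2402. B = V − Δ·S = -221.7852.
(2,2): S=410.5710. Δ = (V_up−V_dn)/(S_up−S_dn) = (304.1294−-32.5389)/(603.5394−266.8712) = 1.0000. V = [p*·304.1294 + (1−p*)·-32.5389]/1.35 = 188.7858. B = V − Δ·S = -221.7852.
(1,0): S=123.5000. Δ = (V_up−V_dn)/(S_up−S_dn) = (-40.2402−-141.5102)/(181.5450−80.2750) = 1.0000. V = [p*·-40.2402 + (1−p*)·-141.5102]/1.35 = -40.7853. B = V − Δ·S = -164.2853.
(1,1): S=279.3000. Δ = (V_up−V_dn)/(S_up−S_dn) = (188.7858−-40.2402)/(410.5710−181.5450) = 1.0000. V = [p*·188.7858 + (1−p*)·-40.2402]/1.35 = 115.0147. B = V − Δ·S = -164.2853.
(0,0): S=190.0000. Δ = (V_up−V_dn)/(S_up−S_dn) = (115.0147−-40.7853)/(279.3000−123.5000) = 1.0000. V = [p*·115.0147 + (1−p*)·-40.7853]/1.35 = 68.3072. B = V − Δ·S = -121.6928.
Self-financing check: at every node Δ·S+B equals the discounted successor values.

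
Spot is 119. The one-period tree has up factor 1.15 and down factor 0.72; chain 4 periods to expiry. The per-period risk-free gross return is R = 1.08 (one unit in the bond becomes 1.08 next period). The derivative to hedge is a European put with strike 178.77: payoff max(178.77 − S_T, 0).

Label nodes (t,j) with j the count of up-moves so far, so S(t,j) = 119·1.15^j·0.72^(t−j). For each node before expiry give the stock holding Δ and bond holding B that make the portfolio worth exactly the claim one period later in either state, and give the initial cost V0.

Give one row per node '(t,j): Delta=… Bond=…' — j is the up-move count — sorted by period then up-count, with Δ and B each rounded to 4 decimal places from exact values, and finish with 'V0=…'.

Risk-neutral probability p* = (R−d)/(u−d) = (1.08−0.72)/(1.15−0.72) = 0.8372.
Terminal payoffs: V(4,0)=146.7901, V(4,1)=127.6910, V(4,2)=97.1855, V(4,3)=48.4614, V(4,4)=0.0000
(3,0): S=44.4165. Δ = (V_up−V_dn)/(S_up−S_dn) = (127.6910−146.7901)/(51.0790−31.9799) = -1.0000. V = [p*·127.6910 + (1−p*)·146.7901]/1.08 = 121.1113. B = V − Δ·S = 165.5278.
(3,1): S=70.9430. Δ = (V_up−V_dn)/(S_up−S_dn) = (97.1855−127.6910)/(81.5845−51.0790) = -1.0000. V = [p*·97.1855 + (1−p*)·127.6910]/1.08 = 94.5847. B = V − Δ·S = 165.5278.
(3,2): S=113.3118. Δ = (V_up−V_dn)/(S_up−S_dn) = (48.4614−97.1855)/(130.3086−81.5845) = -1.0000. V = [p*·48.4614 + (1−p*)·97.1855]/1.08 = 52.2160. B = V − Δ·S = 165.5278.
(3,3): S=180.9841. Δ = (V_up−V_dn)/(S_up−S_dn) = (0.0000−48.4614)/(208.1317−130.3086) = -0.6227. V = [p*·0.0000 + (1−p*)·48.4614]/1.08 = 7.3047. B = V − Δ·S = 120.0057.
(2,0): S=61.6896. Δ = (V_up−V_dn)/(S_up−S_dn) = (94.5847−121.1113)/(70.9430−44.4165) = -1.0000. V = [p*·94.5847 + (1−p*)·121.1113]/1.08 = 91.5769. B = V − Δ·S = 153.2665.
(2,1): S=98.5320. Δ = (V_up−V_dn)/(S_up−S_dn) = (52.2160−94.5847)/(113.3118−70.9430) = -1.0000. V = [p*·52.2160 + (1−p*)·94.5847]/1.08 = 54.7345. B = V − Δ·S = 153.2665.
(2,2): S=157.3775. Δ = (V_up−V_dn)/(S_up−S_dn) = (7.3047−52.2160)/(180.9841−113.3118) = -0.6637. V = [p*·7.3047 + (1−p*)·52.2160]/1.08 = 13.5332. B = V − Δ·S = 117.9780.
(1,0): S=85.6800. Δ = (V_up−V_dn)/(S_up−S_dn) = (54.7345−91.5769)/(98.5320−61.6896) = -1.0000. V = [p*·54.7345 + (1−p*)·91.5769]/1.08 = 56.2334. B = V − Δ·S = 141.9134.
(1,1): S=136.8500. Δ = (V_up−V_dn)/(S_up−S_dn) = (13.5332−54.7345)/(157.3775−98.5320) = -0.7002. V = [p*·13.5332 + (1−p*)·54.7345]/1.08 = 18.7411. B = V − Δ·S = 114.5580.
(0,0): S=119.0000. Δ = (V_up−V_dn)/(S_up−S_dn) = (18.7411−56.2334)/(136.8500−85.6800) = -0.7327. V = [p*·18.7411 + (1−p*)·56.2334]/1.08 = 23.0041. B = V − Δ·S = 110.1956.
Check: Δ(0,0)·S0 + B(0,0) = 23.0041 = V0.

(0,0): Delta=-0.7327 Bond=110.1956
(1,0): Delta=-1.0000 Bond=141.9134
(1,1): Delta=-0.7002 Bond=114.5580
(2,0): Delta=-1.0000 Bond=153.2665
(2,1): Delta=-1.0000 Bond=153.2665
(2,2): Delta=-0.6637 Bond=117.9780
(3,0): Delta=-1.0000 Bond=165.5278
(3,1): Delta=-1.0000 Bond=165.5278
(3,2): Delta=-1.0000 Bond=165.5278
(3,3): Delta=-0.6227 Bond=120.0057
V0=23.0041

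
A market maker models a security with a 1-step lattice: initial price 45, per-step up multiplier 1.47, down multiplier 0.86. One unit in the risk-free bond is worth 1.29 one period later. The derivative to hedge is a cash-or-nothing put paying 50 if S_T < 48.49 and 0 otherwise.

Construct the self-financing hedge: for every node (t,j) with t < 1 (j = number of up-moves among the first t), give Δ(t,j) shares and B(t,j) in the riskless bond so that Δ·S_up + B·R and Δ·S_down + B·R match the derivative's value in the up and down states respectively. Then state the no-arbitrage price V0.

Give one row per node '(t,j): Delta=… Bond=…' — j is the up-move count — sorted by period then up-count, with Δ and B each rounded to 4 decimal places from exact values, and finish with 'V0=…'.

Risk-neutral probability p* = (R−d)/(u−d) = (1.29−0.86)/(1.47−0.86) = 0.7049.
Payoff layer (t=1): V(1,0)=50.0000, V(1,1)=0.0000
Node (0,0) S=45.0000: V=(p*·0.0000+(1−p*)·50.0000)/1.29=11.4373; Δ=(0.0000−50.0000)/(66.1500−38.7000)=-1.8215; B=V−Δ·S=93.4045
Check: Δ(0,0)·S0 + B(0,0) = 11.4373 = V0.

(0,0): Delta=-1.8215 Bond=93.4045
V0=11.4373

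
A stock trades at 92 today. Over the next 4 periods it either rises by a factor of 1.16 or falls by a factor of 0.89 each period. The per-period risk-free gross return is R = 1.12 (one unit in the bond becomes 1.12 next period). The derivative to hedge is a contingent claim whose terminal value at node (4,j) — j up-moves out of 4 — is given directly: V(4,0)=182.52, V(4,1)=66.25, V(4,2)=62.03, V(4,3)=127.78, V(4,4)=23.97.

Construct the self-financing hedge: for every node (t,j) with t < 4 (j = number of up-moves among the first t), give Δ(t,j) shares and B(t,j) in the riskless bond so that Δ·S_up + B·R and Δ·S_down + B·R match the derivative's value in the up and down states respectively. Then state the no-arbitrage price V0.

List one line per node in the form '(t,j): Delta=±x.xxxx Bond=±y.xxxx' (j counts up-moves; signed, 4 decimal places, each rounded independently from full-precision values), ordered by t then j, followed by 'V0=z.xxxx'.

(0,0): Delta=-1.2488 Bond=156.9429
(1,0): Delta=1.5900 Bond=-56.6642
(1,1): Delta=-1.6275 Bond=216.2004
(2,0): Delta=-0.9448 Bond=121.2564
(2,1): Delta=1.9283 Bond=-95.5892
(2,2): Delta=-2.1020 Bond=300.8808
(3,0): Delta=-6.6397 Bond=505.1610
(3,1): Delta=-0.1849 Bond=71.5718
(3,2): Delta=2.2102 Bond=-138.1263
(3,3): Delta=-2.6774 Bond=419.6147
V0=42.0576

Under the risk-neutral measure, an up-move has probability p* = (R−d)/(u−d) = 0.8519 and values discount at R = 1.12.
Payoff layer (t=4): V(4,0)=182.5200, V(4,1)=66.2500, V(4,2)=62.0300, V(4,3)=127.7800, V(4,4)=23.9700
Node (3,0) S=64.8571: V=(p*·66.2500+(1−p*)·182.5200)/1.12=74.5314; Δ=(66.2500−182.5200)/(75.2343−57.7229)=-6.6397; B=V−Δ·S=505.1610
Node (3,1) S=84.5329: V=(p*·62.0300+(1−p*)·66.2500)/1.12=55.9421; Δ=(62.0300−66.2500)/(98.0582−75.2343)=-0.1849; B=V−Δ·S=71.5718
Node (3,2) S=110.1777: V=(p*·127.7800+(1−p*)·62.0300)/1.12=105.3922; Δ=(127.7800−62.0300)/(127.8062−98.0582)=2.2102; B=V−Δ·S=-138.1263
Node (3,3) S=143.6024: V=(p*·23.9700+(1−p*)·127.7800)/1.12=35.1333; Δ=(23.9700−127.7800)/(166.5788−127.8062)=-2.6774; B=V−Δ·S=419.6147
Node (2,0) S=72.8732: V=(p*·55.9421+(1−p*)·74.5314)/1.12=52.4072; Δ=(55.9421−74.5314)/(84.5329−64.8571)=-0.9448; B=V−Δ·S=121.2564
Node (2,1) S=94.9808: V=(p*·105.3922+(1−p*)·55.9421)/1.12=87.5592; Δ=(105.3922−55.9421)/(110.1777−84.5329)=1.9283; B=V−Δ·S=-95.5892
Node (2,2) S=123.7952: V=(p*·35.1333+(1−p*)·105.3922)/1.12=40.6625; Δ=(35.1333−105.3922)/(143.6024−110.1777)=-2.1020; B=V−Δ·S=300.8808
Node (1,0) S=81.8800: V=(p*·87.5592+(1−p*)·52.4072)/1.12=73.5281; Δ=(87.5592−52.4072)/(94.9808−72.8732)=1.5900; B=V−Δ·S=-56.6642
Node (1,1) S=106.7200: V=(p*·40.6625+(1−p*)·87.5592)/1.12=42.5091; Δ=(40.6625−87.5592)/(123.7952−94.9808)=-1.6275; B=V−Δ·S=216.2004
Node (0,0) S=92.0000: V=(p*·42.5091+(1−p*)·73.5281)/1.12=42.0576; Δ=(42.5091−73.5281)/(106.7200−81.8800)=-1.2488; B=V−Δ·S=156.9429
The time-0 hedge costs 42.0576, which is the no-arbitrage price.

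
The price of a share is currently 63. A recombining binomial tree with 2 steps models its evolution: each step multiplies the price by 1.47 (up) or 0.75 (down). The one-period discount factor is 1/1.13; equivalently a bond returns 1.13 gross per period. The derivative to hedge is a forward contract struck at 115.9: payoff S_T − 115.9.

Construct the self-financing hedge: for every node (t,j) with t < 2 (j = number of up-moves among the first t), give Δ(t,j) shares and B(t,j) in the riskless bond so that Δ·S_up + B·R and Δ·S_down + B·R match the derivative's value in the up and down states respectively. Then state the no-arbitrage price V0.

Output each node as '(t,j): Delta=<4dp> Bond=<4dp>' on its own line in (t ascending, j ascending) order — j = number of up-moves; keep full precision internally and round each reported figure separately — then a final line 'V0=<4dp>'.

(0,0): Delta=1.0000 Bond=-90.7667
(1,0): Delta=1.0000 Bond=-102.5664
(1,1): Delta=1.0000 Bond=-102.5664
V0=-27.7667

Risk-neutral probability p* = (R−d)/(u−d) = (1.13−0.75)/(1.47−0.75) = 0.5278.
Terminal values V(2,·): V(2,0)=-80.4625, V(2,1)=-46.4425, V(2,2)=20.2367
  t=1,j=0: stock 47.2500 → up 69.4575 (V=-46.4425), down 35.4375 (V=-80.4625). Price -55.3164; hedge Δ=1.0000, bond B=-102.5664.
  t=1,j=1: stock 92.6100 → up 136.1367 (V=20.2367), down 69.4575 (V=-46.4425). Price -9.9564; hedge Δ=1.0000, bond B=-102.5664.
  t=0,j=0: stock 63.0000 → up 92.6100 (V=-9.9564), down 47.2500 (V=-55.3164). Price -27.7667; hedge Δ=1.0000, bond B=-90.7667.
Self-financing check: at every node Δ·S+B equals the discounted successor values.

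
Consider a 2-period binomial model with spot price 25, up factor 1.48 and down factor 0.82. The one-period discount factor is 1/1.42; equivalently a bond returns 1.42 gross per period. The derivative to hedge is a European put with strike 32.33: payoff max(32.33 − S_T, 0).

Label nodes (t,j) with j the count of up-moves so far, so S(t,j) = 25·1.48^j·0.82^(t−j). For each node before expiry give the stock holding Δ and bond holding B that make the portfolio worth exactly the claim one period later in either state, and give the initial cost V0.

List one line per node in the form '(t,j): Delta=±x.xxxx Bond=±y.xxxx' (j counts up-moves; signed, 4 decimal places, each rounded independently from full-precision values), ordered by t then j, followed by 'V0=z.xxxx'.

No-arbitrage ⇒ martingale measure with p* = (R−d)/(u−d) = 0.9091.
At expiry t=2: V(2,0)=15.5200, V(2,1)=1.9900, V(2,2)=0.0000
  t=1,j=0: stock 20.5000 → up 30.3400 (V=1.9900), down 16.8100 (V=15.5200). Price 2.2676; hedge Δ=-1.0000, bond B=22.7676.
  t=1,j=1: stock 37.0000 → up 54.7600 (V=0.0000), down 30.3400 (V=1.9900). Price 0.1274; hedge Δ=-0.0815, bond B=3.1426.
  t=0,j=0: stock 25.0000 → up 37.0000 (V=0.1274), down 20.5000 (V=2.2676). Price 0.2267; hedge Δ=-0.1297, bond B=3.4695.
Root portfolio cost Δ·25+B reproduces V0=0.2267.

(0,0): Delta=-0.1297 Bond=3.4695
(1,0): Delta=-1.0000 Bond=22.7676
(1,1): Delta=-0.0815 Bond=3.1426
V0=0.2267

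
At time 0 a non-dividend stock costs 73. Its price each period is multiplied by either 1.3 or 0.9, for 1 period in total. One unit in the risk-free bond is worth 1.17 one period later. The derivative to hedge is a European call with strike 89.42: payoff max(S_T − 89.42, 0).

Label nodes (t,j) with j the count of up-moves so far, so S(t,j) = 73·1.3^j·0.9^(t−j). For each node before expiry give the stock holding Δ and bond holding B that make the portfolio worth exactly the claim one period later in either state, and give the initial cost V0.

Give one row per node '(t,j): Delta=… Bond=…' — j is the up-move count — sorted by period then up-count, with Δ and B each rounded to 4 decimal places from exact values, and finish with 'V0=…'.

Under the risk-neutral measure, an up-move has probability p* = (R−d)/(u−d) = 0.6750 and values discount at R = 1.17.
Terminal payoffs: V(1,0)=0.0000, V(1,1)=5.4800
(0,0): S=73.0000. Δ = (V_up−V_dn)/(S_up−S_dn) = (5.4800−0.0000)/(94.9000−65.7000) = 0.1877. V = [p*·5.4800 + (1−p*)·0.0000]/1.17 = 3.1615. B = V − Δ·S = -10.5385.
Self-financing check: at every node Δ·S+B equals the discounted successor values.

(0,0): Delta=0.1877 Bond=-10.5385
V0=3.1615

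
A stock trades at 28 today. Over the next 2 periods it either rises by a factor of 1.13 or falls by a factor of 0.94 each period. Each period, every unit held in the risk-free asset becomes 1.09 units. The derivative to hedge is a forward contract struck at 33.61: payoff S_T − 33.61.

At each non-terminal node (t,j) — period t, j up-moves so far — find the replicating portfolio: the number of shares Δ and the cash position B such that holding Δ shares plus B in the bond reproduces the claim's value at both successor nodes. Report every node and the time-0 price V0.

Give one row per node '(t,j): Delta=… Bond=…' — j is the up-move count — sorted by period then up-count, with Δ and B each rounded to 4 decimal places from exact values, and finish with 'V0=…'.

(0,0): Delta=1.0000 Bond=-28.2889
(1,0): Delta=1.0000 Bond=-30.8349
(1,1): Delta=1.0000 Bond=-30.8349
V0=-0.2889

Under the risk-neutral measure, an up-move has probability p* = (R−d)/(u−d) = 0.7895 and values discount at R = 1.09.
Terminal values V(2,·): V(2,0)=-8.8692, V(2,1)=-3.8684, V(2,2)=2.1432
  t=1,j=0: stock 26.3200 → up 29.7416 (V=-3.8684), down 24.7408 (V=-8.8692). Price -4.5149; hedge Δ=1.0000, bond B=-30.8349.
  t=1,j=1: stock 31.6400 → up 35.7532 (V=2.1432), down 29.7416 (V=-3.8684). Price 0.8051; hedge Δ=1.0000, bond B=-30.8349.
  t=0,j=0: stock 28.0000 → up 31.6400 (V=0.8051), down 26.3200 (V=-4.5149). Price -0.2889; hedge Δ=1.0000, bond B=-28.2889.
Check: Δ(0,0)·S0 + B(0,0) = -0.2889 = V0.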